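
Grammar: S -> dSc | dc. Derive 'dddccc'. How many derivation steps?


Derivation: S => dSc => ddScc => dddccc
Steps: 3


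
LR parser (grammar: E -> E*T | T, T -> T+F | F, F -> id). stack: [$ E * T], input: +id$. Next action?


'+' can extend T; shift to build T -> T+F
Action: shift


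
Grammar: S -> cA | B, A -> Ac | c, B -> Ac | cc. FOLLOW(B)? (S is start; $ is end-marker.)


$ ∈ FOLLOW(S). For each A -> αBβ: add FIRST(β)\{ε} to FOLLOW(B); if β nullable, add FOLLOW(A).
FOLLOW(B) = {$}


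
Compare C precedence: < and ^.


'<' is relational (level 7); '^' is bitwise XOR (level 4)
Higher level binds tighter
'<' has higher precedence than '^'


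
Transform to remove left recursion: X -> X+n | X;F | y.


Left-recursive alternatives: X+n, X;F; non-recursive: y
Introduce X': X -> yX', X' -> +nX' | ;FX' | ε


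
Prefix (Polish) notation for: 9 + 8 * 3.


'*' binds tighter: tree is (+ 9 (* 8 3))
Prefix: + 9 * 8 3


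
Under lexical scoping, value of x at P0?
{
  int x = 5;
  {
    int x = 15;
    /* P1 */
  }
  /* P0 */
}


x declared in the same block as P0
x = 5


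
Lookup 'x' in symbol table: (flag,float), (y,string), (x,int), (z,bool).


Lookup 'x' → type int


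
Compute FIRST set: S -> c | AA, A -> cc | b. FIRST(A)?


Per alternative of A: FIRST(cc) = {c}; FIRST(b) = {b}
FIRST(A) = {b, c}


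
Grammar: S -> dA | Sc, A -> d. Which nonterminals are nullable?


A nonterminal is nullable iff some alternative derives ε (directly, or every symbol in it is nullable)
Nullable: {}


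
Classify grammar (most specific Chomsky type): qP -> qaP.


LHS has context (more than one symbol) and |LHS| ≤ |RHS|
Classification: Type 1 (Context-Sensitive)


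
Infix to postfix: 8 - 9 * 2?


* has higher precedence, evaluate 9*2 first
Postfix: 8 9 2 * -


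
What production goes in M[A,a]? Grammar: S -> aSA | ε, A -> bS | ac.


For [A, a]: 'a' ∈ FIRST(ac)
Entry: A -> ac


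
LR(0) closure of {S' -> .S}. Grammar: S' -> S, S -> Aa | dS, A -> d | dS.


Start: S' -> .S
For each item with dot before a nonterminal B, add B -> .γ for every B-production
Closure: [S' -> .S, S -> .Aa, S -> .dS, A -> .d, A -> .dS]


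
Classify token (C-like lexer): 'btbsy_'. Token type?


Pattern: letter/underscore followed by alphanumerics, not a keyword
Type: IDENTIFIER


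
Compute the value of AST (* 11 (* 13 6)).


Evaluate inner: (* 13 6) = 78
Evaluate root: (* 11 78) = 858
Result: 858


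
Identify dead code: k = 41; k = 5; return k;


first assignment to k is overwritten before any read
Dead: 'k = 41'


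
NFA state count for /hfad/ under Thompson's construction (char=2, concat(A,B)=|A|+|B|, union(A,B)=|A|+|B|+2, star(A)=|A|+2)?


Syntax tree has 4 char leaf(s), 0 union(s), 0 star(s)
chars contribute 4×2 = 8; each union adds +2; each star adds +2
Total: 8 + 0 + 0 = 8 states


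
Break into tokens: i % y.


Scan left to right, longest-match per lexeme
Tokens: ID(i), OP(%), ID(y)


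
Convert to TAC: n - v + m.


Break into single-operator statements:
t1 = n - v
t2 = t1 + m


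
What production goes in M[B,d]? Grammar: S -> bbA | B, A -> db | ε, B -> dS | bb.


For [B, d]: 'd' ∈ FIRST(dS)
Entry: B -> dS


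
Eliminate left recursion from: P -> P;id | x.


Left-recursive alternatives: P;id; non-recursive: x
Introduce P': P -> xP', P' -> ;idP' | ε


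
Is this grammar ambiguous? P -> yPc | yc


balanced y^n…c^n: each string has a unique parse
Unambiguous


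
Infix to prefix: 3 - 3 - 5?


left-to-right (same/higher precedence on left): tree is (- (- 3 3) 5)
Prefix: - - 3 3 5


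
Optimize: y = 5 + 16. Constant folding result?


5 + 16 = 21 at compile time
Optimized: y = 21


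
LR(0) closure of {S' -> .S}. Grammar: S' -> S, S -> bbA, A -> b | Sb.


Start: S' -> .S
For each item with dot before a nonterminal B, add B -> .γ for every B-production
Closure: [S' -> .S, S -> .bbA]


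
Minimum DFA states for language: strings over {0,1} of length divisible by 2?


Track length mod 2: states 0..1, accept at 0
Minimal DFA: 2 states


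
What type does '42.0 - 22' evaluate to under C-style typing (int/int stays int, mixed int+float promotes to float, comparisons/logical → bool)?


Operand types: float - int
Rule: mixed int/float promotes to float; int/int stays int
Result type: float


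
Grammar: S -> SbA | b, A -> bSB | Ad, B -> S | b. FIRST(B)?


Per alternative of B: FIRST(S) = {b}; FIRST(b) = {b}
FIRST(B) = {b}


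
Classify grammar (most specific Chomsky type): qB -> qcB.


LHS has context (more than one symbol) and |LHS| ≤ |RHS|
Classification: Type 1 (Context-Sensitive)


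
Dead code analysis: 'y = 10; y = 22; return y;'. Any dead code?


first assignment to y is overwritten before any read
Dead: 'y = 10'


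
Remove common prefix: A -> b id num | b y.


Common prefix: 'b'
Factored: A -> b A', A' -> id num | y


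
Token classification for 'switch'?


Pattern: reserved word
Type: KEYWORD


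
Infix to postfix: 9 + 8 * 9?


* has higher precedence, evaluate 8*9 first
Postfix: 9 8 9 * +


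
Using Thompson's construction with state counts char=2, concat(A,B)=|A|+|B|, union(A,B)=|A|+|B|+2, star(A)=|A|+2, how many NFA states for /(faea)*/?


Syntax tree has 4 char leaf(s), 0 union(s), 1 star(s)
chars contribute 4×2 = 8; each union adds +2; each star adds +2
Total: 8 + 0 + 2 = 10 states


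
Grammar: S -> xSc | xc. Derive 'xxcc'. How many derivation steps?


Derivation: S => xSc => xxcc
Steps: 2


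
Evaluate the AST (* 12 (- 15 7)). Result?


Evaluate inner: (- 15 7) = 8
Evaluate root: (* 12 8) = 96
Result: 96


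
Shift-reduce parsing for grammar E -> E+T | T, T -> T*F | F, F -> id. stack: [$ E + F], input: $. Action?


'F' (not preceded by T*) is the handle for T -> F
Action: reduce (T -> F)


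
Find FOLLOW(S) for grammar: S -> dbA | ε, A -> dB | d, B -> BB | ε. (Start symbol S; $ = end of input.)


$ ∈ FOLLOW(S). For each A -> αBβ: add FIRST(β)\{ε} to FOLLOW(B); if β nullable, add FOLLOW(A).
FOLLOW(S) = {$}


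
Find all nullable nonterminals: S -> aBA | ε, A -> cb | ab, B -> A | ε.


A nonterminal is nullable iff some alternative derives ε (directly, or every symbol in it is nullable)
Nullable: {B, S}


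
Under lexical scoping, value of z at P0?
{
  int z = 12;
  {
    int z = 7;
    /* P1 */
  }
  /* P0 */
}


z declared in the same block as P0
z = 12


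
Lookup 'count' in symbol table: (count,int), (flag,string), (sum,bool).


Lookup 'count' → type int


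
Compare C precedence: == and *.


'*' is multiplicative (level 10); '==' is equality (level 6)
Higher level binds tighter
'*' has higher precedence than '=='


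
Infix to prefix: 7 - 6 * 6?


'*' binds tighter: tree is (- 7 (* 6 6))
Prefix: - 7 * 6 6


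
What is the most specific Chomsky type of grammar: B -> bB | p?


Right-linear: every RHS is a terminal or a terminal followed by one nonterminal
Classification: Type 3 (Regular)


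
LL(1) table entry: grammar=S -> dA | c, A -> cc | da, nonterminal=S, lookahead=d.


For [S, d]: 'd' ∈ FIRST(dA)
Entry: S -> dA


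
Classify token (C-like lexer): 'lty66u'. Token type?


Pattern: letter/underscore followed by alphanumerics, not a keyword
Type: IDENTIFIER


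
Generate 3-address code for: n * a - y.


Break into single-operator statements:
t1 = n * a
t2 = t1 - y


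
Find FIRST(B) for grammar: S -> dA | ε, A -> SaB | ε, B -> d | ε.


Per alternative of B: FIRST(d) = {d}; FIRST(ε) = {ε}
FIRST(B) = {d, ε}


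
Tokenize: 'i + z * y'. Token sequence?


Scan left to right, longest-match per lexeme
Tokens: ID(i), OP(+), ID(z), OP(*), ID(y)


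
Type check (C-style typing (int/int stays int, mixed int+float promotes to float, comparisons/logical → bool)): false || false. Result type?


Operand types: bool || bool
Rule: logical operators take bool operands and yield bool
Result type: bool


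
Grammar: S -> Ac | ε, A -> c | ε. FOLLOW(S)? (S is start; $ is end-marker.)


$ ∈ FOLLOW(S). For each A -> αBβ: add FIRST(β)\{ε} to FOLLOW(B); if β nullable, add FOLLOW(A).
FOLLOW(S) = {$}


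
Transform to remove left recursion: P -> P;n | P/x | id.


Left-recursive alternatives: P;n, P/x; non-recursive: id
Introduce P': P -> idP', P' -> ;nP' | /xP' | ε


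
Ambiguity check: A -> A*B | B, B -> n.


precedence layered via separate nonterminal B: deterministic
Unambiguous


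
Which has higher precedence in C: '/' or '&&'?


'/' is multiplicative (level 10); '&&' is logical AND (level 2)
Higher level binds tighter
'/' has higher precedence than '&&'


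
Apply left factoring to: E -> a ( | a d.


Common prefix: 'a'
Factored: E -> a E', E' -> ( | d


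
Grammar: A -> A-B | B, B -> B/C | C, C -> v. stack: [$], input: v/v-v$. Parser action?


no handle on stack; shift 'v'
Action: shift


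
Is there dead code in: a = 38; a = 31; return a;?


first assignment to a is overwritten before any read
Dead: 'a = 38'


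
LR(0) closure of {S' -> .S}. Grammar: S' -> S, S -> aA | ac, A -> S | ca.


Start: S' -> .S
For each item with dot before a nonterminal B, add B -> .γ for every B-production
Closure: [S' -> .S, S -> .aA, S -> .ac]


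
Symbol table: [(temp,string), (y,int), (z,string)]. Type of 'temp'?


Lookup 'temp' → type string


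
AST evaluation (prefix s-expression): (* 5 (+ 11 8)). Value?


Evaluate inner: (+ 11 8) = 19
Evaluate root: (* 5 19) = 95
Result: 95


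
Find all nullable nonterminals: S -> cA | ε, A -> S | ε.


A nonterminal is nullable iff some alternative derives ε (directly, or every symbol in it is nullable)
Nullable: {A, S}


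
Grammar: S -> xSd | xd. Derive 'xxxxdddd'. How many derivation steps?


Derivation: S => xSd => xxSdd => xxxSddd => xxxxdddd
Steps: 4


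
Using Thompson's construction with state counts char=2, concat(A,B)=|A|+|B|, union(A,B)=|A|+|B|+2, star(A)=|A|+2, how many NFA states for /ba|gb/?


Syntax tree has 4 char leaf(s), 1 union(s), 0 star(s)
chars contribute 4×2 = 8; each union adds +2; each star adds +2
Total: 8 + 2 + 0 = 10 states


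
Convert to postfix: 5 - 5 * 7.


* has higher precedence, evaluate 5*7 first
Postfix: 5 5 7 * -


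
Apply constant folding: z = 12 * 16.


12 * 16 = 192 at compile time
Optimized: z = 192


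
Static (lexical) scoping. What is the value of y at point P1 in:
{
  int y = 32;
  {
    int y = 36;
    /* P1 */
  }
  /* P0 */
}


y declared in the same block as P1
y = 36


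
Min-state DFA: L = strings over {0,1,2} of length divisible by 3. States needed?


Track length mod 3: states 0..2, accept at 0
Minimal DFA: 3 states


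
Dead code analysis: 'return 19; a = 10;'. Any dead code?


statement follows a return and is unreachable
Dead: 'a = 10'


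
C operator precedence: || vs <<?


'<<' is shift (level 8); '||' is logical OR (level 1)
Higher level binds tighter
'<<' has higher precedence than '||'


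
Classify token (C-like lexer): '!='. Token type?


Pattern: operator symbol
Type: OPERATOR


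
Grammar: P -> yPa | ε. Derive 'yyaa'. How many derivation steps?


Derivation: P => yPa => yyPaa => yyaa
Steps: 3


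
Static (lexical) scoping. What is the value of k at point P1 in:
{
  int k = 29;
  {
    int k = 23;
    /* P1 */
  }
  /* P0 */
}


k declared in the same block as P1
k = 23


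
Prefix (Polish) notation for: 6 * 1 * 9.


left-to-right (same/higher precedence on left): tree is (* (* 6 1) 9)
Prefix: * * 6 1 9


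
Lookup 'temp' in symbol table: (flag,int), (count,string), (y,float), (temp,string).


Lookup 'temp' → type string


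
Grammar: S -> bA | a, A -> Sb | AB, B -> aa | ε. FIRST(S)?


Per alternative of S: FIRST(bA) = {b}; FIRST(a) = {a}
FIRST(S) = {a, b}


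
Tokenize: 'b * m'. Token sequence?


Scan left to right, longest-match per lexeme
Tokens: ID(b), OP(*), ID(m)


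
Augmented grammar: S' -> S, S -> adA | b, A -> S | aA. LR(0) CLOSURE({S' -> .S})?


Start: S' -> .S
For each item with dot before a nonterminal B, add B -> .γ for every B-production
Closure: [S' -> .S, S -> .adA, S -> .b]


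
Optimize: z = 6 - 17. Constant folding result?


6 - 17 = -11 at compile time
Optimized: z = -11


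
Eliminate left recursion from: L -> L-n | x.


Left-recursive alternatives: L-n; non-recursive: x
Introduce L': L -> xL', L' -> -nL' | ε


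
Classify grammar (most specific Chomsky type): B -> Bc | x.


Left-linear: every RHS is a terminal or one nonterminal followed by a terminal
Classification: Type 3 (Regular)


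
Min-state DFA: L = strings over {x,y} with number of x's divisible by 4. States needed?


Track (count of x) mod 4: states 0..3, accept at 0
Minimal DFA: 4 states


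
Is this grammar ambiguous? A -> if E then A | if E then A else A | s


dangling else: 'if E then if E then s else s' parses two ways
Ambiguous


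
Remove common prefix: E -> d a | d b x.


Common prefix: 'd'
Factored: E -> d E', E' -> a | b x


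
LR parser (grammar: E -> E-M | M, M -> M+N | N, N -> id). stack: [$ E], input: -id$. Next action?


shift '-' to continue E -> E-M
Action: shift


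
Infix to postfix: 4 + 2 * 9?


* has higher precedence, evaluate 2*9 first
Postfix: 4 2 9 * +


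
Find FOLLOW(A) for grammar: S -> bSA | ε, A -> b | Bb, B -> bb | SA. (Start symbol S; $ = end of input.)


$ ∈ FOLLOW(S). For each A -> αBβ: add FIRST(β)\{ε} to FOLLOW(B); if β nullable, add FOLLOW(A).
FOLLOW(A) = {$, b}


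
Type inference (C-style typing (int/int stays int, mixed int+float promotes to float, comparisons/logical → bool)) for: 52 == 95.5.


Operand types: int == float
Rule: comparison yields bool
Result type: bool


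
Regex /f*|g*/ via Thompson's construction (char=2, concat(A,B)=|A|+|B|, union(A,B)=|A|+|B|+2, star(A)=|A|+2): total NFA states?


Syntax tree has 2 char leaf(s), 1 union(s), 2 star(s)
chars contribute 2×2 = 4; each union adds +2; each star adds +2
Total: 4 + 2 + 4 = 10 states


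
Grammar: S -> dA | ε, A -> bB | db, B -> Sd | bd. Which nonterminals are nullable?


A nonterminal is nullable iff some alternative derives ε (directly, or every symbol in it is nullable)
Nullable: {S}


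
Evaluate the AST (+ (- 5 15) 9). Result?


Evaluate inner: (- 5 15) = -10
Evaluate root: (+ -10 9) = -1
Result: -1


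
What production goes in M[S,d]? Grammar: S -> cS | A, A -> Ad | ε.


For [S, d]: 'd' ∈ FIRST(A)
Entry: S -> A


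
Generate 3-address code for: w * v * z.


Break into single-operator statements:
t1 = w * v
t2 = t1 * z


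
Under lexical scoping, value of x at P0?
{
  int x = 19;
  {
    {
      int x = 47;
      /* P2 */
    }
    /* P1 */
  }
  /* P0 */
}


x declared in the same block as P0
x = 19


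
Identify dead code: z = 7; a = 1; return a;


z is assigned but never read
Dead: 'z = 7'


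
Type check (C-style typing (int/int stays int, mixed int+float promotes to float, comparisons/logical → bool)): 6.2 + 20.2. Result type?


Operand types: float + float
Rule: mixed int/float promotes to float; int/int stays int
Result type: float


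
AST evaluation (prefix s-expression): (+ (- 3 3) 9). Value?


Evaluate inner: (- 3 3) = 0
Evaluate root: (+ 0 9) = 9
Result: 9


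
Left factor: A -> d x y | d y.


Common prefix: 'd'
Factored: A -> d A', A' -> x y | y


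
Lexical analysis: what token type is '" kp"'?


Pattern: double-quoted sequence
Type: STRING_LITERAL


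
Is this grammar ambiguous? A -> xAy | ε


balanced x^n…y^n: each string has a unique parse
Unambiguous


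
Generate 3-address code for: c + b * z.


Break into single-operator statements:
t1 = b * z
t2 = c + t1


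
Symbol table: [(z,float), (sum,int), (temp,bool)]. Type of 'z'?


Lookup 'z' → type float


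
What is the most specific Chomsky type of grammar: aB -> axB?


LHS has context (more than one symbol) and |LHS| ≤ |RHS|
Classification: Type 1 (Context-Sensitive)


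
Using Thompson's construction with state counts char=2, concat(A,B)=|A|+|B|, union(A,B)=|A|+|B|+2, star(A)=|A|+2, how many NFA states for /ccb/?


Syntax tree has 3 char leaf(s), 0 union(s), 0 star(s)
chars contribute 3×2 = 6; each union adds +2; each star adds +2
Total: 6 + 0 + 0 = 6 states


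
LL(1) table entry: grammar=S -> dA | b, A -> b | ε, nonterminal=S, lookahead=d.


For [S, d]: 'd' ∈ FIRST(dA)
Entry: S -> dA


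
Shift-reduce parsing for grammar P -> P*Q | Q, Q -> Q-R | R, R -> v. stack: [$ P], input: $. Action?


start symbol P on stack, input exhausted
Action: accept


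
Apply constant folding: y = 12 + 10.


12 + 10 = 22 at compile time
Optimized: y = 22


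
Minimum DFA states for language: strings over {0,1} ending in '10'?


Track the longest suffix of input matching a prefix of '10': 3 classes (prefixes of length 0..2)
Minimal DFA: 3 states


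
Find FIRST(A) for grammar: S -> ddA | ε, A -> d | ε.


Per alternative of A: FIRST(d) = {d}; FIRST(ε) = {ε}
FIRST(A) = {d, ε}


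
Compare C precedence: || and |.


'|' is bitwise OR (level 3); '||' is logical OR (level 1)
Higher level binds tighter
'|' has higher precedence than '||'


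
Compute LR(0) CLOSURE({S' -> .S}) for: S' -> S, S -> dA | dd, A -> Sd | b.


Start: S' -> .S
For each item with dot before a nonterminal B, add B -> .γ for every B-production
Closure: [S' -> .S, S -> .dA, S -> .dd]


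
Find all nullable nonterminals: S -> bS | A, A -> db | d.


A nonterminal is nullable iff some alternative derives ε (directly, or every symbol in it is nullable)
Nullable: {}


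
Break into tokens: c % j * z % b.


Scan left to right, longest-match per lexeme
Tokens: ID(c), OP(%), ID(j), OP(*), ID(z), OP(%), ID(b)


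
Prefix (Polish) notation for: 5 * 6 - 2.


left-to-right (same/higher precedence on left): tree is (- (* 5 6) 2)
Prefix: - * 5 6 2


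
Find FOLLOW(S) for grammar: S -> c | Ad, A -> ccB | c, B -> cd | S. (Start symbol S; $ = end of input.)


$ ∈ FOLLOW(S). For each A -> αBβ: add FIRST(β)\{ε} to FOLLOW(B); if β nullable, add FOLLOW(A).
FOLLOW(S) = {$, d}


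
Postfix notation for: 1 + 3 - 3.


Left to right (same or higher precedence on left)
Postfix: 1 3 + 3 -


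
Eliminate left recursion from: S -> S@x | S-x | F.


Left-recursive alternatives: S@x, S-x; non-recursive: F
Introduce S': S -> FS', S' -> @xS' | -xS' | ε


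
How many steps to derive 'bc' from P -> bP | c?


Derivation: P => bP => bc
Steps: 2


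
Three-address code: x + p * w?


Break into single-operator statements:
t1 = p * w
t2 = x + t1


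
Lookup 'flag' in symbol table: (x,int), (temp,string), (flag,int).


Lookup 'flag' → type int


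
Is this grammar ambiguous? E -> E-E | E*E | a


'a-a*a' has two parse trees (no precedence encoded between - and *)
Ambiguous


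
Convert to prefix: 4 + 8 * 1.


'*' binds tighter: tree is (+ 4 (* 8 1))
Prefix: + 4 * 8 1


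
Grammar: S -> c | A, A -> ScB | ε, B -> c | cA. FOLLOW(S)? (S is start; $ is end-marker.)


$ ∈ FOLLOW(S). For each A -> αBβ: add FIRST(β)\{ε} to FOLLOW(B); if β nullable, add FOLLOW(A).
FOLLOW(S) = {$, c}


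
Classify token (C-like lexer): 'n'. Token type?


Pattern: letter/underscore followed by alphanumerics, not a keyword
Type: IDENTIFIER


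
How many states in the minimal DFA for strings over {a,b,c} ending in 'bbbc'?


Track the longest suffix of input matching a prefix of 'bbbc': 5 classes (prefixes of length 0..4)
Minimal DFA: 5 states


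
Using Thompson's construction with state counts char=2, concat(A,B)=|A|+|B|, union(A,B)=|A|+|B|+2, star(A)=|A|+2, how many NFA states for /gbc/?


Syntax tree has 3 char leaf(s), 0 union(s), 0 star(s)
chars contribute 3×2 = 6; each union adds +2; each star adds +2
Total: 6 + 0 + 0 = 6 states


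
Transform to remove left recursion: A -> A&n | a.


Left-recursive alternatives: A&n; non-recursive: a
Introduce A': A -> aA', A' -> &nA' | ε


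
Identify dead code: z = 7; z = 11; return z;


first assignment to z is overwritten before any read
Dead: 'z = 7'


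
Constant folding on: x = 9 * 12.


9 * 12 = 108 at compile time
Optimized: x = 108


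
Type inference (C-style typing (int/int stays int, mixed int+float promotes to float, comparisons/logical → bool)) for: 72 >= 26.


Operand types: int >= int
Rule: comparison yields bool
Result type: bool


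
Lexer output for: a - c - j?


Scan left to right, longest-match per lexeme
Tokens: ID(a), OP(-), ID(c), OP(-), ID(j)


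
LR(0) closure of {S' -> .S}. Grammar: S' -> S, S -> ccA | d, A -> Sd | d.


Start: S' -> .S
For each item with dot before a nonterminal B, add B -> .γ for every B-production
Closure: [S' -> .S, S -> .ccA, S -> .d]


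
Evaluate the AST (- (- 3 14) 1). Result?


Evaluate inner: (- 3 14) = -11
Evaluate root: (- -11 1) = -12
Result: -12


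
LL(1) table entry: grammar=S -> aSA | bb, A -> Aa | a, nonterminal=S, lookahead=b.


For [S, b]: 'b' ∈ FIRST(bb)
Entry: S -> bb


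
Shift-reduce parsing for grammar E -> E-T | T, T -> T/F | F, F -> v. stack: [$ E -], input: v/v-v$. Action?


no handle ('E-' is not any RHS); shift 'v'
Action: shift


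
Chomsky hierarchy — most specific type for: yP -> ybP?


LHS has context (more than one symbol) and |LHS| ≤ |RHS|
Classification: Type 1 (Context-Sensitive)


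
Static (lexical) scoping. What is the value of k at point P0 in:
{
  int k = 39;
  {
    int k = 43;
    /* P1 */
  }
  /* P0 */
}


k declared in the same block as P0
k = 39


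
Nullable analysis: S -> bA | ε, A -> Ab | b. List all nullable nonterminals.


A nonterminal is nullable iff some alternative derives ε (directly, or every symbol in it is nullable)
Nullable: {S}


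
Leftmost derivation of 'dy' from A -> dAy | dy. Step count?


Derivation: A => dy
Steps: 1


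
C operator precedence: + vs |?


'+' is additive (level 9); '|' is bitwise OR (level 3)
Higher level binds tighter
'+' has higher precedence than '|'


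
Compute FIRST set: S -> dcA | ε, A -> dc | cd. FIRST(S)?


Per alternative of S: FIRST(dcA) = {d}; FIRST(ε) = {ε}
FIRST(S) = {d, ε}


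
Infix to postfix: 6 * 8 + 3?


Left to right (same or higher precedence on left)
Postfix: 6 8 * 3 +


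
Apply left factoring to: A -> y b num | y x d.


Common prefix: 'y'
Factored: A -> y A', A' -> b num | x d


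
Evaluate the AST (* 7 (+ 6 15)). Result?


Evaluate inner: (+ 6 15) = 21
Evaluate root: (* 7 21) = 147
Result: 147


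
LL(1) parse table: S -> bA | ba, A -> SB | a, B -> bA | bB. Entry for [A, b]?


For [A, b]: 'b' ∈ FIRST(SB)
Entry: A -> SB


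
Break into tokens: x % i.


Scan left to right, longest-match per lexeme
Tokens: ID(x), OP(%), ID(i)


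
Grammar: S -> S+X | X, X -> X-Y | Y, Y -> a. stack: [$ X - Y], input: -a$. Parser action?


handle 'X-Y' on top
Action: reduce (X -> X-Y)


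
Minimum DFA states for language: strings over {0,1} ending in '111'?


Track the longest suffix of input matching a prefix of '111': 4 classes (prefixes of length 0..3)
Minimal DFA: 4 states


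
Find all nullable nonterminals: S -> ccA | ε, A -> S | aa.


A nonterminal is nullable iff some alternative derives ε (directly, or every symbol in it is nullable)
Nullable: {A, S}


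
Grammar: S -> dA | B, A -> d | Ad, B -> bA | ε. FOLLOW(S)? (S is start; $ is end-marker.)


$ ∈ FOLLOW(S). For each A -> αBβ: add FIRST(β)\{ε} to FOLLOW(B); if β nullable, add FOLLOW(A).
FOLLOW(S) = {$}


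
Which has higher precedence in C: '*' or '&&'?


'*' is multiplicative (level 10); '&&' is logical AND (level 2)
Higher level binds tighter
'*' has higher precedence than '&&'


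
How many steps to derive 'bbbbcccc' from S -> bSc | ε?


Derivation: S => bSc => bbScc => bbbSccc => bbbbScccc => bbbbcccc
Steps: 5


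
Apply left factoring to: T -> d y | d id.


Common prefix: 'd'
Factored: T -> d T', T' -> y | id


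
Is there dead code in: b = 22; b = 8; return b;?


first assignment to b is overwritten before any read
Dead: 'b = 22'


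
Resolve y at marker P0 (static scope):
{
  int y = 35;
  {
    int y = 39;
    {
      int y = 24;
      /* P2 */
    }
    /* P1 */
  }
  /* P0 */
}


y declared in the same block as P0
y = 35


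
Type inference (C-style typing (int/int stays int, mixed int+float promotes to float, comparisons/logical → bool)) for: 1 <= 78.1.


Operand types: int <= float
Rule: comparison yields bool
Result type: bool


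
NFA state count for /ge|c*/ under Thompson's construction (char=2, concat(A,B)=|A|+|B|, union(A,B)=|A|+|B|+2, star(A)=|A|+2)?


Syntax tree has 3 char leaf(s), 1 union(s), 1 star(s)
chars contribute 3×2 = 6; each union adds +2; each star adds +2
Total: 6 + 2 + 2 = 10 states


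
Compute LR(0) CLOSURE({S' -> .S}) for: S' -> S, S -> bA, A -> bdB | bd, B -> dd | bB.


Start: S' -> .S
For each item with dot before a nonterminal B, add B -> .γ for every B-production
Closure: [S' -> .S, S -> .bA]


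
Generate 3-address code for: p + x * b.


Break into single-operator statements:
t1 = x * b
t2 = p + t1


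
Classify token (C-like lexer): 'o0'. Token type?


Pattern: letter/underscore followed by alphanumerics, not a keyword
Type: IDENTIFIER


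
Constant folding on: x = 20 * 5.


20 * 5 = 100 at compile time
Optimized: x = 100


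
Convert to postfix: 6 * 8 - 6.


Left to right (same or higher precedence on left)
Postfix: 6 8 * 6 -


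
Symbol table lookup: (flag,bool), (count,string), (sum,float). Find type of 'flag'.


Lookup 'flag' → type bool


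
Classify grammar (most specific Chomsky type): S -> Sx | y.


Left-linear: every RHS is a terminal or one nonterminal followed by a terminal
Classification: Type 3 (Regular)


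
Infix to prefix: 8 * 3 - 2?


left-to-right (same/higher precedence on left): tree is (- (* 8 3) 2)
Prefix: - * 8 3 2


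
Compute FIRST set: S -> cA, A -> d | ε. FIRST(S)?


Per alternative of S: FIRST(cA) = {c}
FIRST(S) = {c}


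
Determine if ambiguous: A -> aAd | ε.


balanced a^n…d^n: each string has a unique parse
Unambiguous


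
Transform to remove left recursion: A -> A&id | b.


Left-recursive alternatives: A&id; non-recursive: b
Introduce A': A -> bA', A' -> &idA' | ε


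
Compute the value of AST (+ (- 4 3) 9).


Evaluate inner: (- 4 3) = 1
Evaluate root: (+ 1 9) = 10
Result: 10


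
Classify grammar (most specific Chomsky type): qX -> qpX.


LHS has context (more than one symbol) and |LHS| ≤ |RHS|
Classification: Type 1 (Context-Sensitive)


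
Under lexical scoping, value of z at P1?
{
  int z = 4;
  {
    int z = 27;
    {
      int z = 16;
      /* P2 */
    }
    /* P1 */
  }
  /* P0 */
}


z declared in the same block as P1
z = 27


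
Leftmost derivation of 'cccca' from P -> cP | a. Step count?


Derivation: P => cP => ccP => cccP => ccccP => cccca
Steps: 5


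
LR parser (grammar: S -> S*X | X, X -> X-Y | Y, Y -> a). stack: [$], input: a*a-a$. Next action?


no handle on stack; shift 'a'
Action: shift


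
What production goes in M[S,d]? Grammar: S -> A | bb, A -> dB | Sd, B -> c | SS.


For [S, d]: 'd' ∈ FIRST(A)
Entry: S -> A


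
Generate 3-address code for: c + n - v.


Break into single-operator statements:
t1 = c + n
t2 = t1 - v


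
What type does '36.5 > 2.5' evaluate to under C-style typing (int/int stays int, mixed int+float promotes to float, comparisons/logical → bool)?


Operand types: float > float
Rule: comparison yields bool
Result type: bool


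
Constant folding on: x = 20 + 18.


20 + 18 = 38 at compile time
Optimized: x = 38


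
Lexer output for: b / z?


Scan left to right, longest-match per lexeme
Tokens: ID(b), OP(/), ID(z)


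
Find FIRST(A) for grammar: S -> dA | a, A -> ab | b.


Per alternative of A: FIRST(ab) = {a}; FIRST(b) = {b}
FIRST(A) = {a, b}


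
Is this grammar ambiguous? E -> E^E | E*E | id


'id^id*id' has two parse trees (no precedence encoded between ^ and *)
Ambiguous


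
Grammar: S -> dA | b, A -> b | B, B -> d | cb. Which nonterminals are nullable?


A nonterminal is nullable iff some alternative derives ε (directly, or every symbol in it is nullable)
Nullable: {}


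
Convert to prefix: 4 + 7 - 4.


left-to-right (same/higher precedence on left): tree is (- (+ 4 7) 4)
Prefix: - + 4 7 4


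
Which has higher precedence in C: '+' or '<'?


'+' is additive (level 9); '<' is relational (level 7)
Higher level binds tighter
'+' has higher precedence than '<'


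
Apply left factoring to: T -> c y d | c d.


Common prefix: 'c'
Factored: T -> c T', T' -> y d | d


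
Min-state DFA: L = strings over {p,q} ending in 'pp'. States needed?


Track the longest suffix of input matching a prefix of 'pp': 3 classes (prefixes of length 0..2)
Minimal DFA: 3 states


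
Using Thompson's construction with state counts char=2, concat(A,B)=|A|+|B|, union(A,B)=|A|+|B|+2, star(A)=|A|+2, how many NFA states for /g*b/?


Syntax tree has 2 char leaf(s), 0 union(s), 1 star(s)
chars contribute 2×2 = 4; each union adds +2; each star adds +2
Total: 4 + 0 + 2 = 6 states


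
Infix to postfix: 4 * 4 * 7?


Left to right (same or higher precedence on left)
Postfix: 4 4 * 7 *


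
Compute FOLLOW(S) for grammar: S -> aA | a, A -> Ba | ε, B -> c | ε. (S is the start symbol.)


$ ∈ FOLLOW(S). For each A -> αBβ: add FIRST(β)\{ε} to FOLLOW(B); if β nullable, add FOLLOW(A).
FOLLOW(S) = {$}


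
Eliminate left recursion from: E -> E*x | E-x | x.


Left-recursive alternatives: E*x, E-x; non-recursive: x
Introduce E': E -> xE', E' -> *xE' | -xE' | ε


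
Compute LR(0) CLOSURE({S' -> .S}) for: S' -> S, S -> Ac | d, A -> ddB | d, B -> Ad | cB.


Start: S' -> .S
For each item with dot before a nonterminal B, add B -> .γ for every B-production
Closure: [S' -> .S, S -> .Ac, S -> .d, A -> .ddB, A -> .d]


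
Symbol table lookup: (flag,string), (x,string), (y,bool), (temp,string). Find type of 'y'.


Lookup 'y' → type bool


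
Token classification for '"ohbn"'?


Pattern: double-quoted sequence
Type: STRING_LITERAL


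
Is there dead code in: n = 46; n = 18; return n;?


first assignment to n is overwritten before any read
Dead: 'n = 46'


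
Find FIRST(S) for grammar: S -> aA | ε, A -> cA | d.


Per alternative of S: FIRST(aA) = {a}; FIRST(ε) = {ε}
FIRST(S) = {a, ε}


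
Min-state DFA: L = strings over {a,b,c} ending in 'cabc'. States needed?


Track the longest suffix of input matching a prefix of 'cabc': 5 classes (prefixes of length 0..4)
Minimal DFA: 5 states


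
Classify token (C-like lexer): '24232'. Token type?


Pattern: digits only
Type: INTEGER_LITERAL


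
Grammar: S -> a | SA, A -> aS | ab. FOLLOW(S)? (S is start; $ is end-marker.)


$ ∈ FOLLOW(S). For each A -> αBβ: add FIRST(β)\{ε} to FOLLOW(B); if β nullable, add FOLLOW(A).
FOLLOW(S) = {$, a}


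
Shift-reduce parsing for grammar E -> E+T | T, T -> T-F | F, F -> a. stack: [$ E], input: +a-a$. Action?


shift '+' to continue E -> E+T
Action: shift


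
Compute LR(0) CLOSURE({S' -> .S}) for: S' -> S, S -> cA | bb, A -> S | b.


Start: S' -> .S
For each item with dot before a nonterminal B, add B -> .γ for every B-production
Closure: [S' -> .S, S -> .cA, S -> .bb]


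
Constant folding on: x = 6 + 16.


6 + 16 = 22 at compile time
Optimized: x = 22


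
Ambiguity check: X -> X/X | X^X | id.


'id/id^id' has two parse trees (no precedence encoded between / and ^)
Ambiguous


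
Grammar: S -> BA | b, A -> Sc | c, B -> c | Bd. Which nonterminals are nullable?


A nonterminal is nullable iff some alternative derives ε (directly, or every symbol in it is nullable)
Nullable: {}


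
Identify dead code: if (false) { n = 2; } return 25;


condition is constant false, so the whole block is unreachable
Dead: 'if (false) { n = 2; }'


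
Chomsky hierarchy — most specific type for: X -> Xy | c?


Left-linear: every RHS is a terminal or one nonterminal followed by a terminal
Classification: Type 3 (Regular)


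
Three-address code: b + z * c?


Break into single-operator statements:
t1 = z * c
t2 = b + t1


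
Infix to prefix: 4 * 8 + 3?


left-to-right (same/higher precedence on left): tree is (+ (* 4 8) 3)
Prefix: + * 4 8 3


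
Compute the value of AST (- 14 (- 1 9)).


Evaluate inner: (- 1 9) = -8
Evaluate root: (- 14 -8) = 22
Result: 22


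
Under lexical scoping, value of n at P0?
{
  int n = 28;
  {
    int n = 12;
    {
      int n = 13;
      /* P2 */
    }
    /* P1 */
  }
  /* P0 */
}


n declared in the same block as P0
n = 28


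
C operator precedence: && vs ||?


'&&' is logical AND (level 2); '||' is logical OR (level 1)
Higher level binds tighter
'&&' has higher precedence than '||'


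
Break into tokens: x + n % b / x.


Scan left to right, longest-match per lexeme
Tokens: ID(x), OP(+), ID(n), OP(%), ID(b), OP(/), ID(x)


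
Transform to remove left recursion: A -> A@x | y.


Left-recursive alternatives: A@x; non-recursive: y
Introduce A': A -> yA', A' -> @xA' | ε


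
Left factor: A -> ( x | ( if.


Common prefix: '('
Factored: A -> ( A', A' -> x | if


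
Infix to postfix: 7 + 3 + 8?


Left to right (same or higher precedence on left)
Postfix: 7 3 + 8 +


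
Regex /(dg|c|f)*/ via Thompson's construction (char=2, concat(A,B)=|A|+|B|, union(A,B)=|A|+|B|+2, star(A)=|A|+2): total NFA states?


Syntax tree has 4 char leaf(s), 2 union(s), 1 star(s)
chars contribute 4×2 = 8; each union adds +2; each star adds +2
Total: 8 + 4 + 2 = 14 states


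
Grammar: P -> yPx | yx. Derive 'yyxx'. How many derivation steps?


Derivation: P => yPx => yyxx
Steps: 2


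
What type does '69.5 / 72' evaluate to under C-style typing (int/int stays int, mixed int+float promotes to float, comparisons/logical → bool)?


Operand types: float / int
Rule: mixed int/float promotes to float; int/int stays int
Result type: float


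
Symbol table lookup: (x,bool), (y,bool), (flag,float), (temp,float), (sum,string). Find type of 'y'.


Lookup 'y' → type bool


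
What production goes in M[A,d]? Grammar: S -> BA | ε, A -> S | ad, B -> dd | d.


For [A, d]: 'd' ∈ FIRST(S)
Entry: A -> S


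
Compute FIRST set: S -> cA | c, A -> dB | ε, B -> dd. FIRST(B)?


Per alternative of B: FIRST(dd) = {d}
FIRST(B) = {d}


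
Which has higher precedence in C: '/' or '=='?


'/' is multiplicative (level 10); '==' is equality (level 6)
Higher level binds tighter
'/' has higher precedence than '=='


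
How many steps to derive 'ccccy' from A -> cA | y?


Derivation: A => cA => ccA => cccA => ccccA => ccccy
Steps: 5


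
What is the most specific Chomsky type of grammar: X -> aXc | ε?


Single nonterminal LHS, but a^n c^n is not regular
Classification: Type 2 (Context-Free)


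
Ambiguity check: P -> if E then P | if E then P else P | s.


dangling else: 'if E then if E then s else s' parses two ways
Ambiguous


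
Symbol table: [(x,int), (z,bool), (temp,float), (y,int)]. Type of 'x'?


Lookup 'x' → type int


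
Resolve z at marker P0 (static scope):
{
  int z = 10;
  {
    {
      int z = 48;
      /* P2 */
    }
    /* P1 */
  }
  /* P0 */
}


z declared in the same block as P0
z = 10


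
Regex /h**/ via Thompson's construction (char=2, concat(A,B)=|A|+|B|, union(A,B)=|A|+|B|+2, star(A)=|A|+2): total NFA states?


Syntax tree has 1 char leaf(s), 0 union(s), 2 star(s)
chars contribute 1×2 = 2; each union adds +2; each star adds +2
Total: 2 + 0 + 4 = 6 states


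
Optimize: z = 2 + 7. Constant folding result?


2 + 7 = 9 at compile time
Optimized: z = 9


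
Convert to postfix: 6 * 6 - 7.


Left to right (same or higher precedence on left)
Postfix: 6 6 * 7 -


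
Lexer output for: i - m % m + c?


Scan left to right, longest-match per lexeme
Tokens: ID(i), OP(-), ID(m), OP(%), ID(m), OP(+), ID(c)


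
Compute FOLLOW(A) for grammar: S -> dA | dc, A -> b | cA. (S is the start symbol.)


$ ∈ FOLLOW(S). For each A -> αBβ: add FIRST(β)\{ε} to FOLLOW(B); if β nullable, add FOLLOW(A).
FOLLOW(A) = {$}


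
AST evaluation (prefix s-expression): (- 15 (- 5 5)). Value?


Evaluate inner: (- 5 5) = 0
Evaluate root: (- 15 0) = 15
Result: 15


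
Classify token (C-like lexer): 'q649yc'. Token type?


Pattern: letter/underscore followed by alphanumerics, not a keyword
Type: IDENTIFIER


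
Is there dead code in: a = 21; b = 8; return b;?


a is assigned but never read
Dead: 'a = 21'


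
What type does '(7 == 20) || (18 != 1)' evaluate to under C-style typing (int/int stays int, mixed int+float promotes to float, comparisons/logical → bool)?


Operand types: bool || bool
Rule: logical operators take bool operands and yield bool
Result type: bool


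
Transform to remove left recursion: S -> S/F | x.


Left-recursive alternatives: S/F; non-recursive: x
Introduce S': S -> xS', S' -> /FS' | ε


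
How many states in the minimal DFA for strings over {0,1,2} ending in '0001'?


Track the longest suffix of input matching a prefix of '0001': 5 classes (prefixes of length 0..4)
Minimal DFA: 5 states


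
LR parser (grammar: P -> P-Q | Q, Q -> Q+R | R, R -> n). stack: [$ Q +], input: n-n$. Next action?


no handle; shift 'n'
Action: shift


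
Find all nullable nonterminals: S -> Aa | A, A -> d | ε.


A nonterminal is nullable iff some alternative derives ε (directly, or every symbol in it is nullable)
Nullable: {A, S}


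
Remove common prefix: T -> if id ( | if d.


Common prefix: 'if'
Factored: T -> if T', T' -> id ( | d


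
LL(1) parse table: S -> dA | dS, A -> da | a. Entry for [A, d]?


For [A, d]: 'd' ∈ FIRST(da)
Entry: A -> da


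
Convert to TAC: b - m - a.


Break into single-operator statements:
t1 = b - m
t2 = t1 - a


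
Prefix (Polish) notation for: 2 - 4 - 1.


left-to-right (same/higher precedence on left): tree is (- (- 2 4) 1)
Prefix: - - 2 4 1


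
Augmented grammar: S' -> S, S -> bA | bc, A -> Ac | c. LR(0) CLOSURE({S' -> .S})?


Start: S' -> .S
For each item with dot before a nonterminal B, add B -> .γ for every B-production
Closure: [S' -> .S, S -> .bA, S -> .bc]


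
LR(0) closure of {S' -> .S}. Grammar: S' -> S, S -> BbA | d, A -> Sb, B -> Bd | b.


Start: S' -> .S
For each item with dot before a nonterminal B, add B -> .γ for every B-production
Closure: [S' -> .S, S -> .BbA, S -> .d, B -> .Bd, B -> .b]


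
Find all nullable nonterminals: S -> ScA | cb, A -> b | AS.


A nonterminal is nullable iff some alternative derives ε (directly, or every symbol in it is nullable)
Nullable: {}


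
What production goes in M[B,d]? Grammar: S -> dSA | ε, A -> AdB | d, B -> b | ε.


For [B, d]: ε is nullable and 'd' ∈ FOLLOW(B)
Entry: B -> ε
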